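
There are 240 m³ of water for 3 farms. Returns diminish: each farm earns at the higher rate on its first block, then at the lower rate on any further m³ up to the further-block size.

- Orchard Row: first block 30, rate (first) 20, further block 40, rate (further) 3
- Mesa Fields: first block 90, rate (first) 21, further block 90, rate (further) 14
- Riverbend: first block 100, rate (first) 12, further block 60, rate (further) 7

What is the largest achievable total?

Treat each block as its own option and order by rate: Mesa Fields/first 21 > Orchard Row/first 20 > Mesa Fields/second 14 > Riverbend/first 12 > Riverbend/second 7 > Orchard Row/second 3.
Mesa Fields/first (21): +90 — 150 left.
Orchard Row first at 20: fill all 30 — 120 left.
Mesa Fields second at 14: fill all 90 — 30 left.
Riverbend first at 12: only 30 left, fill 30.
Total = 21×90 + 20×30 + 14×90 + 12×30 = 4110.

4110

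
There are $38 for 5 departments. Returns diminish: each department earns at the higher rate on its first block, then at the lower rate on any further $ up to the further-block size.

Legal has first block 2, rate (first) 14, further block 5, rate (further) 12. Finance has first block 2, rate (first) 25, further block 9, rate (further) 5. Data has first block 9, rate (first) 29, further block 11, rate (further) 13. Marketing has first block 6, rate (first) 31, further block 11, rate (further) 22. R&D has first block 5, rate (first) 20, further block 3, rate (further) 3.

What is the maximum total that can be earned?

906

Treat each block as its own option and order by rate: Marketing/T1 31 > Data/T1 29 > Finance/T1 25 > Marketing/T2 22 > R&D/T1 20 > Legal/T1 14 > Data/T2 13 > Legal/T2 12 > Finance/T2 5 > R&D/T2 3.
Fill Marketing T1 block (6 at 31) → 32 left.
Fill Data T1 block (9 at 29) → 23 left.
Finance/T1 (25): +2 → 21 left.
Marketing T2 at 22: fill all 11 → 10 left.
R&D/T1 (20): +5 → 5 left.
Fill Legal T1 block (2 at 14) → 3 left.
Data/T2: +3 of 11 at 13; pool empty.
Total = 31×6 + 29×9 + 25×2 + 22×11 + 20×5 + 14×2 + 13×3 = 906.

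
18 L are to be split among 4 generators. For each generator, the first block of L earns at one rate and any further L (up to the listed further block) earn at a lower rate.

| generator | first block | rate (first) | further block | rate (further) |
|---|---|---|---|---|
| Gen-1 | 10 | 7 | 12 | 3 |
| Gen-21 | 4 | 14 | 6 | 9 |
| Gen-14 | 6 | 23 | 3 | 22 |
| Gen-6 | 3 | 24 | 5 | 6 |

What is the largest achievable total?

350

Treat each block as its own option and order by rate: Gen-6/first 24 > Gen-14/first 23 > Gen-14/second 22 > Gen-21/first 14 > Gen-21/second 9 > Gen-1/first 7 > Gen-6/second 6 > Gen-1/second 3.
Gen-6/first (24): +3 ; 15 left.
Fill Gen-14 first block (6 at 23) ; 9 left.
Gen-14 second at 22: fill all 3 ; 6 left.
Fill Gen-21 first block (4 at 14) ; 2 left.
Gen-21/second: +2 of 6 at 9; pool empty.
Total = 24×3 + 23×6 + 22×3 + 14×4 + 9×2 = 350.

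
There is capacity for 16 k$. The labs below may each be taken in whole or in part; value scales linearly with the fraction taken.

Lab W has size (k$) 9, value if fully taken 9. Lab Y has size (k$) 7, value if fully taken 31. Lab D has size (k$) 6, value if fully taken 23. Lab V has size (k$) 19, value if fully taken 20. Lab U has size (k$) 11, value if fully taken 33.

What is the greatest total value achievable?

63

Rank by value-to-size ratio: Lab Y 31/7≈4.43, Lab D 23/6≈3.83, Lab U 33/11≈3, Lab V 20/19≈1.05, Lab W 9/9≈1.
All 7 k$ of Lab Y fit (value 31) — 9 remain.
All 6 k$ of Lab D fit (value 23) — 3 remain.
Fill the last 3 k$ with part of Lab U: 3/11 of it earns 9.
Total value = 63.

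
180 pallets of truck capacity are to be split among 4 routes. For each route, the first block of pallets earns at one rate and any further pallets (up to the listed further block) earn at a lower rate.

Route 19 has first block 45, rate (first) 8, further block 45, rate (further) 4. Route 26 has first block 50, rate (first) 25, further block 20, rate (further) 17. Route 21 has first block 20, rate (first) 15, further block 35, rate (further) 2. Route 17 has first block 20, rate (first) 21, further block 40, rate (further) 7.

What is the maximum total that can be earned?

Treat each block as its own option and order by rate: Route 26/T1 25 > Route 17/T1 21 > Route 26/T2 17 > Route 21/T1 15 > Route 19/T1 8 > Route 17/T2 7 > Route 19/T2 4 > Route 21/T2 2.
Fill Route 26 T1 block (50 at 25) — 130 left.
Route 17 T1 at 21: fill all 20 — 110 left.
Fill Route 26 T2 block (20 at 17) — 90 left.
Fill Route 21 T1 block (20 at 15) — 70 left.
Route 19 T1 at 8: fill all 45 — 25 left.
Route 17/T2: +25 of 40 at 7; pool empty.
Total = 25×50 + 21×20 + 17×20 + 15×20 + 8×45 + 7×25 = 2845.

2845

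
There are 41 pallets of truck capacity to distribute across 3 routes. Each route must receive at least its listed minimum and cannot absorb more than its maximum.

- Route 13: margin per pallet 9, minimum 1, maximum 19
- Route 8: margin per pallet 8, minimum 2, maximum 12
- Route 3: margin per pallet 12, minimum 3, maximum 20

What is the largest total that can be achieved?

427

Meeting every minimum uses 1+2+3 = 6 pallets, leaving 35.
Highest margin per pallet first: Route 3 12 > Route 13 9 > Route 8 8.
Route 3 takes 17 more to reach its cap of 20 — 18 left.
Give Route 13 18 more to hit its cap of 19 — 0 left.
Total = 9×19 + 8×2 + 12×20 = 427.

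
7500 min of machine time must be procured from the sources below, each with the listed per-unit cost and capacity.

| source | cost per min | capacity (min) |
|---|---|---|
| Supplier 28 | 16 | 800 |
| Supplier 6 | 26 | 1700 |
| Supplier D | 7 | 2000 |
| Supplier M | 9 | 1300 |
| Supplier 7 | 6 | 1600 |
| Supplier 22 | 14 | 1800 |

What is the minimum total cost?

73300

Cheapest first:
Supplier 7 at 6: take all 1600 min — 5900 still needed.
Supplier D at 7: take all 2000 min — 3900 still needed.
Supplier M (9): use full 1300 — 2600 min to go.
Supplier 22 at 14: take all 1800 min — 800 still needed.
Supplier 28 at 16: take all 800 min — 0 still needed.
Supplier 6: unused.
Cost = 1600×6 + 2000×7 + 1300×9 + 1800×14 + 800×16 = 73300.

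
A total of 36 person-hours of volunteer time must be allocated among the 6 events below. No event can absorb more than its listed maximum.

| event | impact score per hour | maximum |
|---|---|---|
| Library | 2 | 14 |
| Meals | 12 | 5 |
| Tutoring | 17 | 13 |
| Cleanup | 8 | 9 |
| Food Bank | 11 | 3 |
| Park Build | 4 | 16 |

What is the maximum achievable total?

Highest impact score per hour first: Tutoring 17 > Meals 12 > Food Bank 11 > Cleanup 8 > Park Build 4 > Library 2.
Tutoring takes 13 to reach its cap of 13 ; 23 left.
Meals: +5 to 5 (cap) ; 18 left.
Food Bank takes 3 to reach its cap of 3 ; 15 left.
Cleanup takes 9 to reach its cap of 9 ; 6 left.
Only 6 left; Park Build takes them to reach 6.
Total = 12×5 + 17×13 + 8×9 + 11×3 + 4×6 = 410.

410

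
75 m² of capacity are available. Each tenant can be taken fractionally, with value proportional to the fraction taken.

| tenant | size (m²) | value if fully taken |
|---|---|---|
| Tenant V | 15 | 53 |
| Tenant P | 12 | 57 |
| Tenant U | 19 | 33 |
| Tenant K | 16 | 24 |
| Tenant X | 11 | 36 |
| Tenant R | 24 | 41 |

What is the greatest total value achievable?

Rank by value-to-size ratio: Tenant P 57/12≈4.75, Tenant V 53/15≈3.53, Tenant X 36/11≈3.27, Tenant U 33/19≈1.74, Tenant R 41/24≈1.71, Tenant K 24/16≈1.5.
All 12 m² of Tenant P fit (value 57) → 63 remain.
Tenant V: take in full, 15 m² for value 53 → 48 left.
Take all of Tenant X (11 m², value 36) → 37 m² left.
Take all of Tenant U (19 m², value 33) → 18 m² left.
Fill the last 18 m² with part of Tenant R: 18/24 of it earns 30.75.
Total value = 209.75.

209.75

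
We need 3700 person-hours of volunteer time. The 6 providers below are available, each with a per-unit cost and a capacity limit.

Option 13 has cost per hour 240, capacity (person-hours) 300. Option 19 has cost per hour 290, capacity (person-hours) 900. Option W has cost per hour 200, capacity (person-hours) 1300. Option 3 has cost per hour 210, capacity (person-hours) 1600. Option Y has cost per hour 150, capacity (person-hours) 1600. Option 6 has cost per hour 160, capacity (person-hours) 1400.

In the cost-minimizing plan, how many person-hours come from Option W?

Use providers in increasing cost order.
Option Y at 150: take all 1600 person-hours → 2100 still needed.
Option 6 (160): use full 1400 → 700 person-hours to go.
Take 700 from Option W at 200 to finish.
Option 3, Option 13, Option 19: unused.

700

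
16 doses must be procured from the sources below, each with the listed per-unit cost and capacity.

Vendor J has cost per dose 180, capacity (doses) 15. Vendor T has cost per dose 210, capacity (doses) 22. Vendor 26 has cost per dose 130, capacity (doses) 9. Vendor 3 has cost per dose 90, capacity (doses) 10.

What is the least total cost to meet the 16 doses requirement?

1680

Use sources in increasing cost order.
Vendor 3 at 90: take all 10 doses → 6 still needed.
Vendor 26 at 130: take 6 of its 9 → requirement met.
Vendor J, Vendor T: unused.
Cost = 10×90 + 6×130 = 1680.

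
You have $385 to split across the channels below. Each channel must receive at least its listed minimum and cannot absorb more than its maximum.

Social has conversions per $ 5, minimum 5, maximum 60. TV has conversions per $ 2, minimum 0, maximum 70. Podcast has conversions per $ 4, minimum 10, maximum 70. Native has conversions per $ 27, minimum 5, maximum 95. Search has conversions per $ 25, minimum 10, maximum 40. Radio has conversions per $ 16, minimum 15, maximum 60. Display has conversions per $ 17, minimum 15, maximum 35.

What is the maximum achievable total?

Meeting every minimum uses 5+0+10+5+10+15+15 = 60 $, leaving 325.
Rank by conversions per $: Native 27 > Search 25 > Display 17 > Radio 16 > Social 5 > Podcast 4 > TV 2.
Native takes 90 more to reach its cap of 95 ; 235 left.
Search: +30 to 40 (cap) ; 205 left.
Give Display 20 more to hit its cap of 35 ; 185 left.
Radio takes 45 more to reach its cap of 60 ; 140 left.
Social takes 55 more to reach its cap of 60 ; 85 left.
Podcast: +60 to 70 (cap) ; 25 left.
Only 25 left; TV takes them to reach 25.
Total = 5×60 + 2×25 + 4×70 + 27×95 + 25×40 + 16×60 + 17×35 = 5750.

5750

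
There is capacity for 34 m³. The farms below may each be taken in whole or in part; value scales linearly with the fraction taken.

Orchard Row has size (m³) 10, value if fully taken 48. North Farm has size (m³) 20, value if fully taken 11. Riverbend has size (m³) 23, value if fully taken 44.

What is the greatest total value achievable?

92.55

Rank by value-to-size ratio: Orchard Row 48/10≈4.8, Riverbend 44/23≈1.91, North Farm 11/20≈0.55.
Orchard Row: take in full, 10 m³ for value 48 ; 24 left.
Riverbend: take in full, 23 m³ for value 44 ; 1 left.
Only 1 m³ remain; take 1/20 of North Farm for value 11×1/20 = 0.55.
Total value = 92.55.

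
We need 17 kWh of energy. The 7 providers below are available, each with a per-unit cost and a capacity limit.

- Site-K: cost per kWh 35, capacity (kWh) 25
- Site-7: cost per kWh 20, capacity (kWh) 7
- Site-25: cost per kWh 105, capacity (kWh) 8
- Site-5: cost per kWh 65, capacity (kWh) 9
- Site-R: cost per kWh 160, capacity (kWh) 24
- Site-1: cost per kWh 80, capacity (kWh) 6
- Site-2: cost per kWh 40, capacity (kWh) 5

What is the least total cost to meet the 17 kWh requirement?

490

Use providers in increasing cost order.
Take 7 from Site-7 at 20 → need 10 more.
Site-K (35): take the remaining 10 → done.
Site-2, Site-5, Site-1, Site-25, Site-R: unused.
Cost = 7×20 + 10×35 = 490.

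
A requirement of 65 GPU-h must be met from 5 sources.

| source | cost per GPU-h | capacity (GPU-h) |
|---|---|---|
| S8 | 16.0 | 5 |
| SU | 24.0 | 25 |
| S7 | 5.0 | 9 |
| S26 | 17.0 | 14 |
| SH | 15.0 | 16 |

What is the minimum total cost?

Fill from the cheapest source first.
Take 9 from S7 at 5.0 → need 56 more.
SH (15.0): use full 16 → 40 GPU-h to go.
S8 (16.0): use full 5 → 35 GPU-h to go.
Take 14 from S26 at 17.0 → need 21 more.
SU (24.0): take the remaining 21 → done.
Cost = 9×5.0 + 16×15.0 + 5×16.0 + 14×17.0 + 21×24.0 = 1107.

1107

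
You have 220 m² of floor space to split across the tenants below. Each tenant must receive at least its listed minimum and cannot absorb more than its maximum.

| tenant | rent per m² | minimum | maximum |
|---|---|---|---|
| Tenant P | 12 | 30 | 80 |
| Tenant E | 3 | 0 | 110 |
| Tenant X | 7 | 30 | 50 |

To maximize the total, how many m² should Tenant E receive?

Meeting every minimum uses 30+0+30 = 60 m², leaving 160.
Highest rent per m² first: Tenant P 12 > Tenant X 7 > Tenant E 3.
Give Tenant P 50 more to hit its cap of 80 — 110 left.
Tenant X: +20 to 50 (cap) — 90 left.
Tenant E: +90 (room for 110) → 90. Pool exhausted.

90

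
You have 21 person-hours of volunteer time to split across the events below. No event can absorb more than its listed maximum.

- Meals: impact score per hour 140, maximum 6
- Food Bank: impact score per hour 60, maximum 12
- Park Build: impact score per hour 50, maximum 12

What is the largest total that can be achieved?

Rank by impact score per hour: Meals 140 > Food Bank 60 > Park Build 50.
Meals: +6 to 6 (cap) → 15 left.
Food Bank: +12 to 12 (cap) → 3 left.
Park Build has room for 12 but only 3 remain, so it gets 3.
Total = 140×6 + 60×12 + 50×3 = 1710.

1710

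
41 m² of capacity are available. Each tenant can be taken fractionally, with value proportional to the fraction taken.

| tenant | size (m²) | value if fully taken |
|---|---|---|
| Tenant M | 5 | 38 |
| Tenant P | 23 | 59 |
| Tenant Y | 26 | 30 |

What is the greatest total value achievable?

112

Best value per unit of size first: Tenant M 38/5≈7.6, Tenant P 59/23≈2.57, Tenant Y 30/26≈1.15.
Take all of Tenant M (5 m², value 38) ; 36 m² left.
Tenant P: take in full, 23 m² for value 59 ; 13 left.
13 m² left: a 13/26 share of Tenant Y gives 30×13/26 = 15.
Total value = 112.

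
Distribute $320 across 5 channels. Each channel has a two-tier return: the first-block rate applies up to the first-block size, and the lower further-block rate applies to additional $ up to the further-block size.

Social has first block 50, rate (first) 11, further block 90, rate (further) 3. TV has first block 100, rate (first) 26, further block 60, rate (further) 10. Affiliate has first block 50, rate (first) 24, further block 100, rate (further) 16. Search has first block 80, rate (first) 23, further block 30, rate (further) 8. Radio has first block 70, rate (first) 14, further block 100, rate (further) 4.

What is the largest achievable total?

Treat each block as its own option and order by rate: TV/first 26 > Affiliate/first 24 > Search/first 23 > Affiliate/second 16 > Radio/first 14 > Social/first 11 > TV/second 10 > Search/second 8 > Radio/second 4 > Social/second 3.
Fill TV first block (100 at 26) ; 220 left.
Fill Affiliate first block (50 at 24) ; 170 left.
Search/first (23): +80 ; 90 left.
Affiliate/second: +90 of 100 at 16; pool empty.
Total = 26×100 + 24×50 + 23×80 + 16×90 = 7080.

7080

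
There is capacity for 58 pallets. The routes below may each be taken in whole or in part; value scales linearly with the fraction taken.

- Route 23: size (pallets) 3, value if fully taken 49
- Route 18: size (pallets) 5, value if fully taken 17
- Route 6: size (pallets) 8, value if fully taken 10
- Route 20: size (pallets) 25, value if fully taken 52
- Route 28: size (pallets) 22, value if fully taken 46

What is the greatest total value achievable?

167.75

Best value per unit of size first: Route 23 49/3≈16.3, Route 18 17/5≈3.4, Route 28 46/22≈2.09, Route 20 52/25≈2.08, Route 6 10/8≈1.25.
Route 23: take in full, 3 pallets for value 49 ; 55 left.
Route 18: take in full, 5 pallets for value 17 ; 50 left.
All 22 pallets of Route 28 fit (value 46) ; 28 remain.
Take all of Route 20 (25 pallets, value 52) ; 3 pallets left.
3 pallets left: a 3/8 share of Route 6 gives 10×3/8 = 3.75.
Total value = 167.75.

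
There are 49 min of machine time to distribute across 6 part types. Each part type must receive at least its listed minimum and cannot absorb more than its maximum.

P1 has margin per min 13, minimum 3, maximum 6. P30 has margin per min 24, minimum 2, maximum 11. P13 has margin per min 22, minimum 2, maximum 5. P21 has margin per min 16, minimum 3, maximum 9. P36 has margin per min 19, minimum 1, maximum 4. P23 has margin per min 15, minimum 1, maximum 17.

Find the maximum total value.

888

Meeting every minimum uses 3+2+2+3+1+1 = 12 min, leaving 37.
Highest margin per min first: P30 24 > P13 22 > P36 19 > P21 16 > P23 15 > P1 13.
P30: +9 to 11 (cap) — 28 left.
Give P13 3 more to hit its cap of 5 — 25 left.
Give P36 3 more to hit its cap of 4 — 22 left.
P21 takes 6 more to reach its cap of 9 — 16 left.
P23: +16 to 17 (cap) — 0 left.
Total = 13×3 + 24×11 + 22×5 + 16×9 + 19×4 + 15×17 = 888.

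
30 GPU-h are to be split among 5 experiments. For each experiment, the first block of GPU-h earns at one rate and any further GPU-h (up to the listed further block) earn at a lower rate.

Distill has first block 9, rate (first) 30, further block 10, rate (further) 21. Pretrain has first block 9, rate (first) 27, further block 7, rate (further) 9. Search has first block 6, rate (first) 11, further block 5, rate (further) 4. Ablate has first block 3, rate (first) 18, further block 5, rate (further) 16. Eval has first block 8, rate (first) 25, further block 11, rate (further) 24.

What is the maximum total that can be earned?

809

Order all 10 blocks by rate: Distill/tier1 30 > Pretrain/tier1 27 > Eval/tier1 25 > Eval/tier2 24 > Distill/tier2 21 > Ablate/tier1 18 > Ablate/tier2 16 > Search/tier1 11 > Pretrain/tier2 9 > Search/tier2 4.
Distill tier1 at 30: fill all 9 — 21 left.
Pretrain/tier1 (27): +9 — 12 left.
Eval tier1 at 25: fill all 8 — 4 left.
Eval tier2 at 24: only 4 left, fill 4.
Total = 30×9 + 27×9 + 25×8 + 24×4 = 809.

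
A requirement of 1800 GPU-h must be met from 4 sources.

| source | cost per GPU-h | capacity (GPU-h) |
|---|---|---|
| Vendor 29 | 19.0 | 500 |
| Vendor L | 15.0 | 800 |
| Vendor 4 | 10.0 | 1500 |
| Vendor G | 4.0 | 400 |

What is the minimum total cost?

Cheapest first:
Vendor G (4.0): use full 400 — 1400 GPU-h to go.
Vendor 4 (10.0): take the remaining 1400 — done.
Vendor L, Vendor 29: unused.
Cost = 400×4.0 + 1400×10.0 = 15600.

15600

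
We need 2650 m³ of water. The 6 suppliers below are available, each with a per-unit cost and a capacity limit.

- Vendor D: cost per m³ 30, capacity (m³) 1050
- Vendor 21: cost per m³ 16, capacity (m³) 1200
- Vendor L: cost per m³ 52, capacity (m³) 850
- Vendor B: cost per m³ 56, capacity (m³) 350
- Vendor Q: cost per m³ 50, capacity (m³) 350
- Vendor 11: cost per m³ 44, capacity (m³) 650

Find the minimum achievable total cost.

68300

Use suppliers in increasing cost order.
Vendor 21 (16): use full 1200 — 1450 m³ to go.
Vendor D (30): use full 1050 — 400 m³ to go.
Vendor 11 at 44: take 400 of its 650 — requirement met.
Vendor Q, Vendor L, Vendor B: unused.
Cost = 1200×16 + 1050×30 + 400×44 = 68300.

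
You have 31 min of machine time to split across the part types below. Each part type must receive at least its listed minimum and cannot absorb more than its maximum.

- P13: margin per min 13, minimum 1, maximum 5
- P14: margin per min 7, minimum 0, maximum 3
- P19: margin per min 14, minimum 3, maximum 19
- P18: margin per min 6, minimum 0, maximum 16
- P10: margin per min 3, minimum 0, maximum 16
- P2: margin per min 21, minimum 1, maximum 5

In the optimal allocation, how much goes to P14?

2

Meeting every minimum uses 1+0+3+0+0+1 = 5 min, leaving 26.
Order the part types by margin per min: P2 21 > P19 14 > P13 13 > P14 7 > P18 6 > P10 3.
Give P2 4 more to hit its cap of 5 → 22 left.
P19: +16 to 19 (cap) → 6 left.
P13 takes 4 more to reach its cap of 5 → 2 left.
P14: +2 (room for 3) → 2. Pool exhausted.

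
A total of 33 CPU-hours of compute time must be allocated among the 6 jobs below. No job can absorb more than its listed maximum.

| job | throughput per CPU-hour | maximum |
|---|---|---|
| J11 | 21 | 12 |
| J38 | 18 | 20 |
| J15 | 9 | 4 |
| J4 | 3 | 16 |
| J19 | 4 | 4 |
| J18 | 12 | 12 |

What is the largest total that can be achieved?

624

Order the jobs by throughput per CPU-hour: J11 21 > J38 18 > J18 12 > J15 9 > J19 4 > J4 3.
J11 takes 12 to reach its cap of 12 — 21 left.
J38 takes 20 to reach its cap of 20 — 1 left.
Only 1 left; J18 takes them to reach 1.
Total = 21×12 + 18×20 + 12×1 = 624.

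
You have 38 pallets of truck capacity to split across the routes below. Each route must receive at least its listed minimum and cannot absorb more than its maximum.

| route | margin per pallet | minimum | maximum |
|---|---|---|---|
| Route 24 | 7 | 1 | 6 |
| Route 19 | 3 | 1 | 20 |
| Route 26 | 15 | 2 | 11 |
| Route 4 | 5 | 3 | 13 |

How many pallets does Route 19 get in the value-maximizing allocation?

8

Meeting every minimum uses 1+1+2+3 = 7 pallets, leaving 31.
Highest margin per pallet first: Route 26 15 > Route 24 7 > Route 4 5 > Route 19 3.
Give Route 26 9 more to hit its cap of 11 → 22 left.
Give Route 24 5 more to hit its cap of 6 → 17 left.
Route 4: +10 to 13 (cap) → 7 left.
Route 19: +7 (room for 19) → 8. Pool exhausted.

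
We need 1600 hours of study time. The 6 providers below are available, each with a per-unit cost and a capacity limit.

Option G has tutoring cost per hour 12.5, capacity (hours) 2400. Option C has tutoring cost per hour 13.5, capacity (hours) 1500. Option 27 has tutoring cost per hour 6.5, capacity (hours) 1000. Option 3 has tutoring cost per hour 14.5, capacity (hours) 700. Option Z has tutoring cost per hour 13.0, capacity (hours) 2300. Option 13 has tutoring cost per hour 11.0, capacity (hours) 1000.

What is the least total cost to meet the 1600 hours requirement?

13100

Use providers in increasing cost order.
Option 27 at 6.5: take all 1000 hours — 600 still needed.
Option 13 (11.0): take the remaining 600 — done.
Option G, Option Z, Option C, Option 3: unused.
Cost = 1000×6.5 + 600×11.0 = 13100.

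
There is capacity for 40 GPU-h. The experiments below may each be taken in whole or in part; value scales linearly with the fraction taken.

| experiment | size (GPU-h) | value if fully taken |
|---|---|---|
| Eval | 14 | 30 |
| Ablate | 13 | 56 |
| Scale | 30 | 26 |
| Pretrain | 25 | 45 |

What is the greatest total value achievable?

109.4

Rank by value-to-size ratio: Ablate 56/13≈4.31, Eval 30/14≈2.14, Pretrain 45/25≈1.8, Scale 26/30≈0.867.
Take all of Ablate (13 GPU-h, value 56) — 27 GPU-h left.
Take all of Eval (14 GPU-h, value 30) — 13 GPU-h left.
Only 13 GPU-h remain; take 13/25 of Pretrain for value 45×13/25 = 23.4.
Total value = 109.4.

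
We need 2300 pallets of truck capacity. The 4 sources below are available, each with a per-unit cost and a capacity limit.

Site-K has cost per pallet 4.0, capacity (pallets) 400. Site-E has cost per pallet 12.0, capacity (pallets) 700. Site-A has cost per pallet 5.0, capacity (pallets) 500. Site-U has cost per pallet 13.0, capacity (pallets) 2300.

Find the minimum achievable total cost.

Cheapest first:
Take 400 from Site-K at 4.0 ; need 1900 more.
Take 500 from Site-A at 5.0 ; need 1400 more.
Take 700 from Site-E at 12.0 ; need 700 more.
Site-U at 13.0: take 700 of its 2300 ; requirement met.
Cost = 400×4.0 + 500×5.0 + 700×12.0 + 700×13.0 = 21600.

21600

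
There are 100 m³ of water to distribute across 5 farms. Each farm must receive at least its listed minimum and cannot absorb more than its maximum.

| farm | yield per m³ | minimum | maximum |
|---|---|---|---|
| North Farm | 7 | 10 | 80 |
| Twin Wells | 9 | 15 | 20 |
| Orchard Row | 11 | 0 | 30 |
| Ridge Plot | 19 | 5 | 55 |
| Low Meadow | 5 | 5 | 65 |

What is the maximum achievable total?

1440

Meeting every minimum uses 10+15+0+5+5 = 35 m³, leaving 65.
Rank by yield per m³: Ridge Plot 19 > Orchard Row 11 > Twin Wells 9 > North Farm 7 > Low Meadow 5.
Ridge Plot: +50 to 55 (cap) — 15 left.
Only 15 left; Orchard Row takes them to reach 15.
Total = 7×10 + 9×15 + 11×15 + 19×55 + 5×5 = 1440.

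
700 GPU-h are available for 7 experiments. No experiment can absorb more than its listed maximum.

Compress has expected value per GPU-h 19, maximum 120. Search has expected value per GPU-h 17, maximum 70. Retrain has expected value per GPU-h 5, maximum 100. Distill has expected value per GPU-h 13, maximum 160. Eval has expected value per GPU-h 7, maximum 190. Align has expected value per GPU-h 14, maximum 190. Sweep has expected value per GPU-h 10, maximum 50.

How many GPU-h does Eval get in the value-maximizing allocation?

110

Highest expected value per GPU-h first: Compress 19 > Search 17 > Align 14 > Distill 13 > Sweep 10 > Eval 7 > Retrain 5.
Give Compress 120 to hit its cap of 120 ; 580 left.
Give Search 70 to hit its cap of 70 ; 510 left.
Give Align 190 to hit its cap of 190 ; 320 left.
Give Distill 160 to hit its cap of 160 ; 160 left.
Sweep: +50 to 50 (cap) ; 110 left.
Eval has room for 190 but only 110 remain, so it gets 110.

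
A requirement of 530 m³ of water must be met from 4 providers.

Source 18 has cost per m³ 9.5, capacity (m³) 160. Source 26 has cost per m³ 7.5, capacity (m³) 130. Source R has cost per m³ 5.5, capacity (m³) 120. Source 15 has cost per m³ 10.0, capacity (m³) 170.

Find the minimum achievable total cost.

Use providers in increasing cost order.
Take 120 from Source R at 5.5 ; need 410 more.
Source 26 at 7.5: take all 130 m³ ; 280 still needed.
Take 160 from Source 18 at 9.5 ; need 120 more.
Take 120 from Source 15 at 10.0 to finish.
Cost = 120×5.5 + 130×7.5 + 160×9.5 + 120×10.0 = 4355.

4355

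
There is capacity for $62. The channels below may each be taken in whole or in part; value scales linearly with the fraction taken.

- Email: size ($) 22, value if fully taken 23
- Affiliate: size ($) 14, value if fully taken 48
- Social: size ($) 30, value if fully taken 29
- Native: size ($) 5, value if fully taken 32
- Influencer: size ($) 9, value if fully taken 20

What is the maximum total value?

134.6

Sort by value density: Native 32/5≈6.4, Affiliate 48/14≈3.43, Influencer 20/9≈2.22, Email 23/22≈1.05, Social 29/30≈0.967.
All 5 $ of Native fit (value 32) — 57 remain.
Affiliate: take in full, 14 $ for value 48 — 43 left.
All 9 $ of Influencer fit (value 20) — 34 remain.
Take all of Email (22 $, value 23) — 12 $ left.
12 $ left: a 12/30 share of Social gives 29×12/30 = 11.6.
Total value = 134.6.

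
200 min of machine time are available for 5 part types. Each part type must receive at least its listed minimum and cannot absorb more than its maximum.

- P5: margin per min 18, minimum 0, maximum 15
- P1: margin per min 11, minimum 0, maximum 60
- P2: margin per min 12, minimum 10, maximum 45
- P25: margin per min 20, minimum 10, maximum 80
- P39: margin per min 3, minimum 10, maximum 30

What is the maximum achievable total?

Meeting every minimum uses 0+0+10+10+10 = 30 min, leaving 170.
Rank by margin per min: P25 20 > P5 18 > P2 12 > P1 11 > P39 3.
P25 takes 70 more to reach its cap of 80 ; 100 left.
P5 takes 15 more to reach its cap of 15 ; 85 left.
P2: +35 to 45 (cap) ; 50 left.
P1: +50 (room for 60) → 50. Pool exhausted.
Total = 18×15 + 11×50 + 12×45 + 20×80 + 3×10 = 2990.

2990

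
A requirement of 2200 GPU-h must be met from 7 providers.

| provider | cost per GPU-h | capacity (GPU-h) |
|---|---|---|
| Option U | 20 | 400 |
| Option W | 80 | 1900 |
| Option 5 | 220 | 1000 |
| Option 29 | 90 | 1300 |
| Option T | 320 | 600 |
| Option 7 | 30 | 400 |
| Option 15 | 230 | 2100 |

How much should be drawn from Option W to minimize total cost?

Use providers in increasing cost order.
Take 400 from Option U at 20 — need 1800 more.
Option 7 (30): use full 400 — 1400 GPU-h to go.
Option W (80): take the remaining 1400 — done.
Option 29, Option 5, Option 15, Option T: unused.

1400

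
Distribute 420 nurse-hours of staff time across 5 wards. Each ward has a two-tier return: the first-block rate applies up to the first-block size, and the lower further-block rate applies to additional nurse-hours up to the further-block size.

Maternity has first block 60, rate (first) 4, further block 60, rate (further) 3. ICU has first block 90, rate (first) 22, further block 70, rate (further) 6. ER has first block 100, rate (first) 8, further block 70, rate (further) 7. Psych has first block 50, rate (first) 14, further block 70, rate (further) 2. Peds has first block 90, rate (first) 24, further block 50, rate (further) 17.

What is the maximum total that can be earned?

Treat each block as its own option and order by rate: Peds/tier1 24 > ICU/tier1 22 > Peds/tier2 17 > Psych/tier1 14 > ER/tier1 8 > ER/tier2 7 > ICU/tier2 6 > Maternity/tier1 4 > Maternity/tier2 3 > Psych/tier2 2.
Fill Peds tier1 block (90 at 24) ; 330 left.
ICU/tier1 (22): +90 ; 240 left.
Peds tier2 at 17: fill all 50 ; 190 left.
Fill Psych tier1 block (50 at 14) ; 140 left.
ER/tier1 (8): +100 ; 40 left.
ER/tier2: +40 of 70 at 7; pool empty.
Total = 24×90 + 22×90 + 17×50 + 14×50 + 8×100 + 7×40 = 6770.

6770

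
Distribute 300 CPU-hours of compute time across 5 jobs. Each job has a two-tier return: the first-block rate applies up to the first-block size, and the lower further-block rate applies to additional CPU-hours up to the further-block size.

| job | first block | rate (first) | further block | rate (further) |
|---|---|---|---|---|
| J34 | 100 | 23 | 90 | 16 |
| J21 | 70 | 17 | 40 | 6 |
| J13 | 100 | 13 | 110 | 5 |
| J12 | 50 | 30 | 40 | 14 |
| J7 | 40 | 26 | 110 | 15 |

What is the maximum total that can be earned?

6670

Rank every tier by rate: J12/first 30 > J7/first 26 > J34/first 23 > J21/first 17 > J34/second 16 > J7/second 15 > J12/second 14 > J13/first 13 > J21/second 6 > J13/second 5.
J12/first (30): +50 — 250 left.
J7/first (26): +40 — 210 left.
Fill J34 first block (100 at 23) — 110 left.
J21 first at 17: fill all 70 — 40 left.
J34/second: +40 of 90 at 16; pool empty.
Total = 30×50 + 26×40 + 23×100 + 17×70 + 16×40 = 6670.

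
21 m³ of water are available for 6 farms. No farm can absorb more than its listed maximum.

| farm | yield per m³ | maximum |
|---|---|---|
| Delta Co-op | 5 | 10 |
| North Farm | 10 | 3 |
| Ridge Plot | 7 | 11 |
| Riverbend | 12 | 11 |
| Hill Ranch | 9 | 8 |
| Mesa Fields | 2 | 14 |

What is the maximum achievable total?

225

Highest yield per m³ first: Riverbend 12 > North Farm 10 > Hill Ranch 9 > Ridge Plot 7 > Delta Co-op 5 > Mesa Fields 2.
Give Riverbend 11 to hit its cap of 11 → 10 left.
North Farm takes 3 to reach its cap of 3 → 7 left.
Only 7 left; Hill Ranch takes them to reach 7.
Total = 10×3 + 12×11 + 9×7 = 225.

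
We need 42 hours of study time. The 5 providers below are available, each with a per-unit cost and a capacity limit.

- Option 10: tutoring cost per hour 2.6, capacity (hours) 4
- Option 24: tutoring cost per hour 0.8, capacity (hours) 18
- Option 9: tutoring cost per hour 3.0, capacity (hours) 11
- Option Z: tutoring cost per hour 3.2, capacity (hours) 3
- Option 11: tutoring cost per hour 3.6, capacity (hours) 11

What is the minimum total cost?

Cheapest first:
Option 24 (0.8): use full 18 ; 24 hours to go.
Take 4 from Option 10 at 2.6 ; need 20 more.
Option 9 (3.0): use full 11 ; 9 hours to go.
Take 3 from Option Z at 3.2 ; need 6 more.
Option 11 at 3.6: take 6 of its 11 ; requirement met.
Cost = 18×0.8 + 4×2.6 + 11×3.0 + 3×3.2 + 6×3.6 = 89.

89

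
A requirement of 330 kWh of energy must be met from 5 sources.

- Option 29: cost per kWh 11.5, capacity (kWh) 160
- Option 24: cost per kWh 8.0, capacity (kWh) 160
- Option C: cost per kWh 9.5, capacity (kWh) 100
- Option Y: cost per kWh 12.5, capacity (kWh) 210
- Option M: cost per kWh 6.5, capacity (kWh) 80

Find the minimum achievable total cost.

Fill from the cheapest source first.
Option M at 6.5: take all 80 kWh — 250 still needed.
Option 24 (8.0): use full 160 — 90 kWh to go.
Take 90 from Option C at 9.5 to finish.
Option 29, Option Y: unused.
Cost = 80×6.5 + 160×8.0 + 90×9.5 = 2655.

2655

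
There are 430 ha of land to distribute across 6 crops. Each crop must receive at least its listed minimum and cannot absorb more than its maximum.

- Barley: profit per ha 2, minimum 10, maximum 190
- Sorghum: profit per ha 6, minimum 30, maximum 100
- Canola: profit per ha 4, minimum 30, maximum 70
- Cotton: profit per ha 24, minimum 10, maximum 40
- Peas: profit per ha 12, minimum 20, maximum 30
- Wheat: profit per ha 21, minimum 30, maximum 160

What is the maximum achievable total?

5620

Meeting every minimum uses 10+30+30+10+20+30 = 130 ha, leaving 300.
Highest profit per ha first: Cotton 24 > Wheat 21 > Peas 12 > Sorghum 6 > Canola 4 > Barley 2.
Cotton takes 30 more to reach its cap of 40 — 270 left.
Give Wheat 130 more to hit its cap of 160 — 140 left.
Give Peas 10 more to hit its cap of 30 — 130 left.
Sorghum: +70 to 100 (cap) — 60 left.
Give Canola 40 more to hit its cap of 70 — 20 left.
Only 20 left; Barley takes them to reach 30.
Total = 2×30 + 6×100 + 4×70 + 24×40 + 12×30 + 21×160 = 5620.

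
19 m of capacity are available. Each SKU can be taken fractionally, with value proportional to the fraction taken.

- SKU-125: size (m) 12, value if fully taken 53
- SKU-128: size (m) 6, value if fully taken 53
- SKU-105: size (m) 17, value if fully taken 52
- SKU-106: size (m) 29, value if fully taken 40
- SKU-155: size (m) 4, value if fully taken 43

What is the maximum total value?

135.75

Rank by value-to-size ratio: SKU-155 43/4≈10.8, SKU-128 53/6≈8.83, SKU-125 53/12≈4.42, SKU-105 52/17≈3.06, SKU-106 40/29≈1.38.
Take all of SKU-155 (4 m, value 43) → 15 m left.
SKU-128: take in full, 6 m for value 53 → 9 left.
Fill the last 9 m with part of SKU-125: 9/12 of it earns 39.75.
Total value = 135.75.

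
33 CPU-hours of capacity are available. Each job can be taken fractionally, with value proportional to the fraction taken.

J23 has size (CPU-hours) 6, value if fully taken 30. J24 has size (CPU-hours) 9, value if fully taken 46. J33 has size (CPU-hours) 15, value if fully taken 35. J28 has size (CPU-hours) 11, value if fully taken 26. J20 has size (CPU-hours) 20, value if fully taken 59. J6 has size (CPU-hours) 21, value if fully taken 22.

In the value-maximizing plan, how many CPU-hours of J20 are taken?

18

Sort by value density: J24 46/9≈5.11, J23 30/6≈5, J20 59/20≈2.95, J28 26/11≈2.36, J33 35/15≈2.33, J6 22/21≈1.05.
All 9 CPU-hours of J24 fit (value 46) ; 24 remain.
J23: take in full, 6 CPU-hours for value 30 ; 18 left.
18 CPU-hours left: a 18/20 share of J20 gives 59×18/20 = 53.1.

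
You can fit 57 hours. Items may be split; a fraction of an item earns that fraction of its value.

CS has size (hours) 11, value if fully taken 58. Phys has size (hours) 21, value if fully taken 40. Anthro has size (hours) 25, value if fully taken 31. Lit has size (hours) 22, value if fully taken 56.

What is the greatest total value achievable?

157.72

Sort by value density: CS 58/11≈5.27, Lit 56/22≈2.55, Phys 40/21≈1.9, Anthro 31/25≈1.24.
Take all of CS (11 hours, value 58) ; 46 hours left.
All 22 hours of Lit fit (value 56) ; 24 remain.
All 21 hours of Phys fit (value 40) ; 3 remain.
Fill the last 3 hours with part of Anthro: 3/25 of it earns 3.72.
Total value = 157.72.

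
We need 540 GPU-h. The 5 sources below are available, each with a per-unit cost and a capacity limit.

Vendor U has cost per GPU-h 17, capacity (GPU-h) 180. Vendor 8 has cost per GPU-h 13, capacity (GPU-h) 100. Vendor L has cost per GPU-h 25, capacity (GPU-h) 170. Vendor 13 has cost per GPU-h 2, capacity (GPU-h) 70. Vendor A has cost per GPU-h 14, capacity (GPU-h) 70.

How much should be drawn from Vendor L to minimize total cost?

120

Fill from the cheapest source first.
Vendor 13 at 2: take all 70 GPU-h — 470 still needed.
Vendor 8 (13): use full 100 — 370 GPU-h to go.
Vendor A at 14: take all 70 GPU-h — 300 still needed.
Vendor U at 17: take all 180 GPU-h — 120 still needed.
Vendor L (25): take the remaining 120 — done.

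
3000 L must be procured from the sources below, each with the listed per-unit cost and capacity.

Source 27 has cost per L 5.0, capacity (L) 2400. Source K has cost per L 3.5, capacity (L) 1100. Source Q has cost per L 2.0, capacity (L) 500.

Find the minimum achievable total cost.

Use sources in increasing cost order.
Source Q (2.0): use full 500 — 2500 L to go.
Source K at 3.5: take all 1100 L — 1400 still needed.
Take 1400 from Source 27 at 5.0 to finish.
Cost = 500×2.0 + 1100×3.5 + 1400×5.0 = 11850.

11850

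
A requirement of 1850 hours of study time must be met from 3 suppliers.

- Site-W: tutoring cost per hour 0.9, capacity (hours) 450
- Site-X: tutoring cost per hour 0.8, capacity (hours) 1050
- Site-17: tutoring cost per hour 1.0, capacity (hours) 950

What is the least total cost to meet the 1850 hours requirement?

1595

Cheapest first:
Take 1050 from Site-X at 0.8 — need 800 more.
Site-W (0.9): use full 450 — 350 hours to go.
Take 350 from Site-17 at 1.0 to finish.
Cost = 1050×0.8 + 450×0.9 + 350×1.0 = 1595.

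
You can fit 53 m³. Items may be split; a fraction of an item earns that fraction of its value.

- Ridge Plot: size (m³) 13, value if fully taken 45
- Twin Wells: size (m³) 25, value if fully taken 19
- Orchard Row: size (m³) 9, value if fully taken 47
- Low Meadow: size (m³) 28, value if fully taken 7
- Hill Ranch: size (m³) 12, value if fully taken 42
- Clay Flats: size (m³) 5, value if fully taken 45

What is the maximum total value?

Sort by value density: Clay Flats 45/5≈9, Orchard Row 47/9≈5.22, Hill Ranch 42/12≈3.5, Ridge Plot 45/13≈3.46, Twin Wells 19/25≈0.76, Low Meadow 7/28≈0.25.
Clay Flats: take in full, 5 m³ for value 45 ; 48 left.
Take all of Orchard Row (9 m³, value 47) ; 39 m³ left.
Take all of Hill Ranch (12 m³, value 42) ; 27 m³ left.
All 13 m³ of Ridge Plot fit (value 45) ; 14 remain.
Fill the last 14 m³ with part of Twin Wells: 14/25 of it earns 10.64.
Total value = 189.64.

189.64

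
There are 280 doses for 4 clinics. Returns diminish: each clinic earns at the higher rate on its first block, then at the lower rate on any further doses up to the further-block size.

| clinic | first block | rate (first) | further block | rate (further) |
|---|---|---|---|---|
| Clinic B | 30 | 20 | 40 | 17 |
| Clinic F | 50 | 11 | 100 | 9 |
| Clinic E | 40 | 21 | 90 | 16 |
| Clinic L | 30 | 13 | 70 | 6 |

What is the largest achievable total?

4500

Treat each block as its own option and order by rate: Clinic E/T1 21 > Clinic B/T1 20 > Clinic B/T2 17 > Clinic E/T2 16 > Clinic L/T1 13 > Clinic F/T1 11 > Clinic F/T2 9 > Clinic L/T2 6.
Clinic E T1 at 21: fill all 40 → 240 left.
Clinic B/T1 (20): +30 → 210 left.
Clinic B/T2 (17): +40 → 170 left.
Clinic E T2 at 16: fill all 90 → 80 left.
Clinic L/T1 (13): +30 → 50 left.
Clinic F T1 at 11: fill all 50 → 0 left.
Total = 21×40 + 20×30 + 17×40 + 16×90 + 13×30 + 11×50 = 4500.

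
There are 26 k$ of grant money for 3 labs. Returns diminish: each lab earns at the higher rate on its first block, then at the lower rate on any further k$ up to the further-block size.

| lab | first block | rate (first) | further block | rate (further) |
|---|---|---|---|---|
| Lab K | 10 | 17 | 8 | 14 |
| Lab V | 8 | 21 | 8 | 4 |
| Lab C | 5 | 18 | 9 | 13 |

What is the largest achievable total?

470

Treat each block as its own option and order by rate: Lab V/T1 21 > Lab C/T1 18 > Lab K/T1 17 > Lab K/T2 14 > Lab C/T2 13 > Lab V/T2 4.
Lab V/T1 (21): +8 ; 18 left.
Fill Lab C T1 block (5 at 18) ; 13 left.
Fill Lab K T1 block (10 at 17) ; 3 left.
3 remain; put them into Lab K T2 at 14.
Total = 21×8 + 18×5 + 17×10 + 14×3 = 470.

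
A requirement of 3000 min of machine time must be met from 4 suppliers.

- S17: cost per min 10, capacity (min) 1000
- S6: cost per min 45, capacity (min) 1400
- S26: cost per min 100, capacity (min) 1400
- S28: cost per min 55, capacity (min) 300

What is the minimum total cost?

Use suppliers in increasing cost order.
Take 1000 from S17 at 10 — need 2000 more.
S6 at 45: take all 1400 min — 600 still needed.
S28 at 55: take all 300 min — 300 still needed.
Take 300 from S26 at 100 to finish.
Cost = 1000×10 + 1400×45 + 300×55 + 300×100 = 119500.

119500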